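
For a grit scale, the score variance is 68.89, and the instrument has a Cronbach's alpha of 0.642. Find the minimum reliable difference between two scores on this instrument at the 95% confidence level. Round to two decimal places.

13.77

σ = 68.89^(1/2) = 8.3000
SEM = 8.3000*√(1 − 0.6420) ≈ 4.9661
Standard error of the difference = 4.9661·√2 ≈ 7.0232
Smallest detectable difference = 1.96*7.0232 ≈ 13.7655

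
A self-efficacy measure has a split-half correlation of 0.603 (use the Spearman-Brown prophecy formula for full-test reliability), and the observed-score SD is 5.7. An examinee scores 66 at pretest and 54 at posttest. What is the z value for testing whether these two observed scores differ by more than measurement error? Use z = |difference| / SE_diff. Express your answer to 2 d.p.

Spearman-Brown: r = 2(0.603) / (1 + 0.603) = 1.20600 / 1.60300 ≃ 0.75234
SEM = 5.70000 · √(1 − 0.75234) = 5.70000 · √0.24766 ≃ 5.70000 · 0.49766 ≃ 2.83663
SE_diff = √2 · SEM ≃ 4.01161
z = |66 − 54| / 4.01161 = 12 / 4.01161 ≃ 2.99132

2.99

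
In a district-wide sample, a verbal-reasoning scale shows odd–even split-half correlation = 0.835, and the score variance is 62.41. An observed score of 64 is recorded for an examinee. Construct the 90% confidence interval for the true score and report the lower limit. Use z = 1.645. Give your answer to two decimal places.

σ = 62.41^(1/2) = 7.900
Full-length reliability (Spearman-Brown) = 2(0.835)/(1+0.835) ≈ 0.910
SEM = 7.900 · √(1 − 0.910) = 7.900 · √0.090 ≈ 7.900 · 0.300 ≈ 2.369
Half-width = 1.645·2.369 ≈ 3.897
Lower bound: 64 − 3.897 = 60.103

60.10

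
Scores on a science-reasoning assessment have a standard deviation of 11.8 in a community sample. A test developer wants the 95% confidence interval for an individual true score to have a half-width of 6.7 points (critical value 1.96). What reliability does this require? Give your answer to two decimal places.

Required SEM = 6.7 / 1.96 ≈ 3.4184
Required reliability = 1 − (SEM/SD)² = 1 − 0.0839 ≈ 0.9161

0.92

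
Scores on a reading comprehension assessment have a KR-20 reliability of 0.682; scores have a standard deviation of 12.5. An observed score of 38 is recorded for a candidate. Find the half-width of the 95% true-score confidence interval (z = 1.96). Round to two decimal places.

13.82

SEM = 12.50000×√(1 − 0.68200) ≃ 7.04894
Margin = 1.96 × 7.04894 ≃ 13.81591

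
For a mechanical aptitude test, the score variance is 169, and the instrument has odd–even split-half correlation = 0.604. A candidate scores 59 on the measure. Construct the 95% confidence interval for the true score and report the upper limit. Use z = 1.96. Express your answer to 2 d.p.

71.66

σ = 169^(1/2) = 13.000
Spearman-Brown: r = 2(0.604) / (1 + 0.604) = 1.208 / 1.604 ≈ 0.753
The standard error of measurement is 13.000×√(1 − 0.753) ≈ 13.000×0.497 ≈ 6.459.
Half-width = 1.96×6.459 ≈ 12.660
Upper limit = 59 + 12.660 ≈ 71.660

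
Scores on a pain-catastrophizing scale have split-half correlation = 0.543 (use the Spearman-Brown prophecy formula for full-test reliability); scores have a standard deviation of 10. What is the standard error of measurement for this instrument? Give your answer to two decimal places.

Spearman-Brown: r = 2(0.543) / (1 + 0.543) = 1.086 / 1.543 ≈ 0.704
The standard error of measurement is 10.000*√(1 − 0.704) ≈ 10.000*0.544 ≈ 5.442.

5.44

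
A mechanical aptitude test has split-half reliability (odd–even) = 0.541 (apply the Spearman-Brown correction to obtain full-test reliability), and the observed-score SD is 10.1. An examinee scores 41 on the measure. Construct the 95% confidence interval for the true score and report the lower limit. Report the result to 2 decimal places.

30.20

Spearman-Brown: r = 2(0.541) / (1 + 0.541) = 1.0820 / 1.5410 ≈ 0.7021
The standard error of measurement is 10.1000*√(1 − 0.7021) ≈ 10.1000*0.5458 ≈ 5.5122.
Half-width = 1.96*5.5122 ≈ 10.8039
Lower bound: 41 − 10.8039 = 30.1961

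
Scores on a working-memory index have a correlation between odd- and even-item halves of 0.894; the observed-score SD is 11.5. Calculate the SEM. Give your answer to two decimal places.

Spearman-Brown: r = 2(0.894) / (1 + 0.894) = 1.7880 / 1.8940 ≈ 0.9440
SEM = 11.5000 * √(1 − 0.9440) = 11.5000 * √0.0560 ≈ 11.5000 * 0.2366 ≈ 2.7206

2.72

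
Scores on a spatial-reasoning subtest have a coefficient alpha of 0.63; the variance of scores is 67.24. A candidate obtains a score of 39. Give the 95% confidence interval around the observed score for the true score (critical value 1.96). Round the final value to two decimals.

σ = 67.24^(1/2) = 8.20000
The standard error of measurement is 8.20000*√(1 − 0.63000) ≈ 8.20000*0.60828 ≈ 4.98787.
Margin = 1.96 * 4.98787 ≈ 9.77622
95% CI: 39 ± 9.77622 = [29.22378, 48.77622]

[29.22, 48.78]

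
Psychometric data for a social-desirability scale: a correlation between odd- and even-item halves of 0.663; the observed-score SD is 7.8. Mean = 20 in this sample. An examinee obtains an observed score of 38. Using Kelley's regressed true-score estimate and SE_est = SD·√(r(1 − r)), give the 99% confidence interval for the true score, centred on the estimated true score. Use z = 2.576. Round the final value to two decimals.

r_full = 2·0.663 / (1 + 0.663) ≈ 0.7974
T̂ = 0.7974(38) + 0.2026(20) ≈ 34.3524
SE_est = 7.8000·√(0.7974·0.2026) ≈ 3.1354
CI = 34.3524 ± 2.576 · 3.1354 → [26.2757, 42.4291]

[26.28, 42.43]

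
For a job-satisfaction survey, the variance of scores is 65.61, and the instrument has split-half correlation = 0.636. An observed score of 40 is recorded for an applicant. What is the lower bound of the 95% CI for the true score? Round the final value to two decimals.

SD = √65.61 = 8.1000
Full-length reliability (Spearman-Brown) = 2(0.636)/(1+0.636) ≈ 0.7775
The standard error of measurement is 8.1000·√(1 − 0.7775) ≈ 8.1000·0.4717 ≈ 3.8207.
Margin = 1.96 · 3.8207 ≈ 7.4886
Lower bound: 40 − 7.4886 = 32.5114

32.51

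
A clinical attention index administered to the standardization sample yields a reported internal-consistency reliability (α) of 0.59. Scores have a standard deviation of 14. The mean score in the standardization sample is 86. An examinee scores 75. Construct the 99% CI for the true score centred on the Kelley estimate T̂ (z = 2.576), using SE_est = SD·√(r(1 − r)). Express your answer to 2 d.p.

[61.77, 97.25]

T̂ = r·X + (1 − r)·M = 0.590·75 + 0.410·86 = 44.250 + 35.260 ≈ 79.510
SE_est = SD · √(r(1 − r)) = 14.000 · √0.242 ≈ 14.000 · 0.492 ≈ 6.886
CI = 79.510 ± 2.576 · 6.886 → [61.773, 97.247]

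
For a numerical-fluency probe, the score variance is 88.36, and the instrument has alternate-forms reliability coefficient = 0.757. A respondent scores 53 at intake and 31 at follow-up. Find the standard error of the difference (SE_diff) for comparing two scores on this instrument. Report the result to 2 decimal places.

6.55

SD = √88.36 ≈ 9.400
SEM = 9.400 × √(1 − 0.757) = 9.400 × √0.243 ≈ 9.400 × 0.493 ≈ 4.634
Standard error of the difference = 4.634·√2 ≈ 6.553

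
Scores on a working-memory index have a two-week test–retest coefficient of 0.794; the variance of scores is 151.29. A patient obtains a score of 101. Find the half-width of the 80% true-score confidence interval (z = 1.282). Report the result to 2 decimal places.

SD = √151.29 ≃ 12.3000
SEM = 12.3000 × √(1 − 0.7940) = 12.3000 × √0.2060 ≃ 12.3000 × 0.4539 ≃ 5.5826
1.282 × SEM ≃ 7.1569

7.16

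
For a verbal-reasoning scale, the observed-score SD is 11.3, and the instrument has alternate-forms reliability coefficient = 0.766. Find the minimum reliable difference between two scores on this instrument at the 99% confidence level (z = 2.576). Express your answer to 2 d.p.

19.91

SEM = 11.30000 * √(1 − 0.76600) = 11.30000 * √0.23400 ≈ 11.30000 * 0.48374 ≈ 5.46621
Standard error of the difference = 5.46621·√2 ≈ 7.73039
Minimum reliable difference = 2.576 * SE_diff ≈ 2.576 * 7.73039 ≈ 19.91348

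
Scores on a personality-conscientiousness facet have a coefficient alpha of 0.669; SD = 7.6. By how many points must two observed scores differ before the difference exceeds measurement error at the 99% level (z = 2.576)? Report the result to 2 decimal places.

SEM = 7.6000·√(1 − 0.6690) ≃ 4.3725
SE_diff = SEM · √2 ≃ 4.3725 · 1.4142 ≃ 6.1836
Smallest detectable difference = 2.576·6.1836 ≃ 15.9290

15.93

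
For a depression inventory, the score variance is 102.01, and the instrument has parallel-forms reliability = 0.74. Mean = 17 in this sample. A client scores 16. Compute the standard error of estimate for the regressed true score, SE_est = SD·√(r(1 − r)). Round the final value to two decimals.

4.43

σ = 102.01^(1/2) = 10.10000
SE_est = SD · √(r(1 − r)) = 10.10000 · √0.19240 ≈ 10.10000 · 0.43863 ≈ 4.43021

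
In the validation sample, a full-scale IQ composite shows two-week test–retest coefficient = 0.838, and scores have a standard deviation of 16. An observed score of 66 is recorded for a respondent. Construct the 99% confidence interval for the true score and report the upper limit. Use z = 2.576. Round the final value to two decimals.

SEM = 16.0000*√(1 − 0.8380) ≈ 6.4399
2.576 * SEM ≈ 16.5891
Upper limit = 66 + 16.5891 ≈ 82.5891

82.59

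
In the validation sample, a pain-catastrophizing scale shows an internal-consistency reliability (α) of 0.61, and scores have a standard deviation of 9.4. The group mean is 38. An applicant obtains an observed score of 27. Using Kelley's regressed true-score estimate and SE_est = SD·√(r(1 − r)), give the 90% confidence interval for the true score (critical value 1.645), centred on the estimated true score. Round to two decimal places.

[23.75, 38.83]

T̂ = 0.6100(27) + 0.3900(38) ≈ 31.2900
SE_est = 9.4000·√[r(1 − r)] ≈ 4.5848
CI = 31.2900 ± 1.645 · 4.5848 → [23.7479, 38.8321]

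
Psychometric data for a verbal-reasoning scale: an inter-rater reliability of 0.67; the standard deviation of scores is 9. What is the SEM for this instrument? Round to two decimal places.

5.17

SEM = 9.00000 * √(1 − 0.67000) = 9.00000 * √0.33000 ≈ 9.00000 * 0.57446 ≈ 5.17011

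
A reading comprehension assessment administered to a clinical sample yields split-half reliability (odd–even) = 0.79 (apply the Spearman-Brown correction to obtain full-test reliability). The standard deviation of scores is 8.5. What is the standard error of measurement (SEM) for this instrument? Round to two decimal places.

2.91

Spearman-Brown: r = 2(0.79) / (1 + 0.79) = 1.5800 / 1.7900 ≈ 0.8827
SEM = 8.5000 × √(1 − 0.8827) = 8.5000 × √0.1173 ≈ 8.5000 × 0.3425 ≈ 2.9114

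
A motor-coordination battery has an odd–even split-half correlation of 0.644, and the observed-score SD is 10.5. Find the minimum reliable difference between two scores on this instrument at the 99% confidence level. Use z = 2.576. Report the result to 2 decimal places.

Full-length reliability (Spearman-Brown) = 2(0.644)/(1+0.644) ≃ 0.78345
SEM = 10.50000 · √(1 − 0.78345) = 10.50000 · √0.21655 ≃ 10.50000 · 0.46534 ≃ 4.88611
SE_diff = √2 · SEM ≃ 6.91001
Minimum reliable difference = 2.576 · SE_diff ≃ 2.576 · 6.91001 ≃ 17.80017

17.80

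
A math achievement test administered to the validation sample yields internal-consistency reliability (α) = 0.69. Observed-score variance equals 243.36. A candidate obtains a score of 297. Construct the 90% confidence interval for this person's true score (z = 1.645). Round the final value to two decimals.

SD = √243.36 = 15.60000
SEM = 15.60000 × √(1 − 0.69000) = 15.60000 × √0.31000 ≈ 15.60000 × 0.55678 ≈ 8.68571
Half-width = 1.645×8.68571 ≈ 14.28800
Interval: (282.71200, 311.28800)

[282.71, 311.29]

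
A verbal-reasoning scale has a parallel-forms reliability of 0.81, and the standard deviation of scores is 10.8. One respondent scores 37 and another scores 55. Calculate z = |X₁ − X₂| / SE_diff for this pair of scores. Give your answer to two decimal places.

2.70

SEM = 10.80000*√(1 − 0.81000) ≈ 4.70761
SE_diff = SEM * √2 ≈ 4.70761 * 1.41421 ≈ 6.65757
z = 18 / 6.65757 ≈ 2.70369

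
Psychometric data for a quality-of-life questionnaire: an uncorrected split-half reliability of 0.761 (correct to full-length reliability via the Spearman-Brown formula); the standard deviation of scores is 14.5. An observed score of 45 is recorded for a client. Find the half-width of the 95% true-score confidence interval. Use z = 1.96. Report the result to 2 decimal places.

Full-length reliability (Spearman-Brown) = 2(0.761)/(1+0.761) ≃ 0.864
The standard error of measurement is 14.500·√(1 − 0.864) ≃ 14.500·0.368 ≃ 5.342.
1.96 · SEM ≃ 10.470

10.47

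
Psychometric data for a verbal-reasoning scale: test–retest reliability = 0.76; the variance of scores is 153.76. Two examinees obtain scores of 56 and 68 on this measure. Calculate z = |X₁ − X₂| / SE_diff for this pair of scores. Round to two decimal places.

1.40

SD = √153.76 = 12.4000
SEM = 12.4000 × √(1 − 0.7600) = 12.4000 × √0.2400 ≈ 12.4000 × 0.4899 ≈ 6.0747
Standard error of the difference = 6.0747·√2 ≈ 8.5910
z = 12 / 8.5910 ≈ 1.3968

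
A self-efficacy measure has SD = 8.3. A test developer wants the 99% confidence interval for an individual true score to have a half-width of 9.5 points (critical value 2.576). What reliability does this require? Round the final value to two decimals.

0.80

Required SEM = 9.5 / 2.576 ≈ 3.688
r = 1 − (SEM / SD)² = 1 − (3.688 / 8.3)² ≈ 1 − 0.197 ≈ 0.803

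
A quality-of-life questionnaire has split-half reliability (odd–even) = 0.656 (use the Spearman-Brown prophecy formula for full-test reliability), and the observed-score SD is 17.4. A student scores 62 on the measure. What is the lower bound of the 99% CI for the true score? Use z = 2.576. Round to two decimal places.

r_full = 2·0.656 / (1 + 0.656) ≈ 0.79227
SEM = 17.40000 × √(1 − 0.79227) = 17.40000 × √0.20773 ≈ 17.40000 × 0.45577 ≈ 7.93046
2.576 × SEM ≈ 20.42886
Lower limit = 62 − 20.42886 ≈ 41.57114

41.57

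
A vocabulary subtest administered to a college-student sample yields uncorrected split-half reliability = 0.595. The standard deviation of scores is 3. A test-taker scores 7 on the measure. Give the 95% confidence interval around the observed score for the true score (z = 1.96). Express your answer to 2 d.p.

[4.04, 9.96]

Spearman-Brown: r = 2(0.595) / (1 + 0.595) = 1.190 / 1.595 ≃ 0.746
SEM = 3.000 × √(1 − 0.746) = 3.000 × √0.254 ≃ 3.000 × 0.504 ≃ 1.512
Half-width = 1.96×1.512 ≃ 2.963
CI = 7 ± 2.963 → [4.037, 9.963]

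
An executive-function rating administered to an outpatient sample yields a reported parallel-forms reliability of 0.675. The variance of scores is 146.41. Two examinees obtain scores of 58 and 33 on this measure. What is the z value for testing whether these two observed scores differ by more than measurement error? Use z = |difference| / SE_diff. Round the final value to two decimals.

σ = 146.41^(1/2) = 12.1000
The standard error of measurement is 12.1000×√(1 − 0.6750) ≈ 12.1000×0.5701 ≈ 6.8981.
Standard error of the difference = 6.8981·√2 ≈ 9.7553
z = |58 − 33| / 9.7553 = 25 / 9.7553 ≈ 2.5627

2.56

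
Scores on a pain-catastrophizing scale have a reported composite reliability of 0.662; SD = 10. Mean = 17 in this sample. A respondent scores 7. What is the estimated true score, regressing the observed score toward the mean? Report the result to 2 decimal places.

T̂ = 0.662(7) + 0.338(17) ≈ 10.380

10.38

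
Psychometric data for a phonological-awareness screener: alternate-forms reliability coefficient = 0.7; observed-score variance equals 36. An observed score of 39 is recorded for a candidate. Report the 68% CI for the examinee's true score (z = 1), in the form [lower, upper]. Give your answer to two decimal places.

[35.71, 42.29]

SD = √36 ≈ 6.000
SEM = 6.000·√(1 − 0.700) ≈ 3.286
Margin = 1 · 3.286 ≈ 3.286
68% CI: 39 ± 3.286 = [35.714, 42.286]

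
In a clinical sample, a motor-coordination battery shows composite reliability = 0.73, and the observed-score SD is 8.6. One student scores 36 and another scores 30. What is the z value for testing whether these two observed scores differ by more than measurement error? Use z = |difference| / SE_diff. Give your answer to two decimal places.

SEM = 8.600×√(1 − 0.730) ≈ 4.469
Standard error of the difference = 4.469·√2 ≈ 6.320
z = 6 / 6.320 ≈ 0.949

0.95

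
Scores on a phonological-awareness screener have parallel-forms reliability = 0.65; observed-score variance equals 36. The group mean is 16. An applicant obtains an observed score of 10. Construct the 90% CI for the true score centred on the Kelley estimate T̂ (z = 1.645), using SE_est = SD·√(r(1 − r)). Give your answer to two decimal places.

σ = 36^(1/2) = 6.000
T̂ = r·X + (1 − r)·M = 0.650·10 + 0.350·16 = 6.500 + 5.600 ≈ 12.100
SE_est = SD · √(r(1 − r)) = 6.000 · √0.227 ≈ 6.000 · 0.477 ≈ 2.862
CI = 12.100 ± 1.645 · 2.862 → [7.392, 16.808]

[7.39, 16.81]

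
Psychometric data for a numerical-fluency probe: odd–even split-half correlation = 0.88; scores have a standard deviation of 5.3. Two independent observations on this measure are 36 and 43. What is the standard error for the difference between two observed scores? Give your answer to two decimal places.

1.89

r_full = 2·0.88 / (1 + 0.88) ≈ 0.936
SEM = 5.300·√(1 − 0.936) ≈ 1.339
SE_diff = √2 · SEM ≈ 1.894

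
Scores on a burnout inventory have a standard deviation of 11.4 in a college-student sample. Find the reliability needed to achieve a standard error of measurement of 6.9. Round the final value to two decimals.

r = 1 − (6.9000/11.4)² ≃ 1 − 0.3663 ≃ 0.6337

0.63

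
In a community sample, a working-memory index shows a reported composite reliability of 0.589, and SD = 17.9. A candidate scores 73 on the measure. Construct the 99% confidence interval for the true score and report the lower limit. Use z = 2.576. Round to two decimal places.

The standard error of measurement is 17.9000×√(1 − 0.5890) ≈ 17.9000×0.6411 ≈ 11.4756.
Margin = 2.576 × 11.4756 ≈ 29.5610
Lower limit = 73 − 29.5610 ≈ 43.4390

43.44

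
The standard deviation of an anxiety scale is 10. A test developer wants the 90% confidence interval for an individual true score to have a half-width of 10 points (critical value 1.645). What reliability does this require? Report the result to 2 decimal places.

0.63

SEM needed = half-width / z = 10/1.645 ≈ 6.0790
r = 1 − (6.0790/10)² ≈ 1 − 0.3695 ≈ 0.6305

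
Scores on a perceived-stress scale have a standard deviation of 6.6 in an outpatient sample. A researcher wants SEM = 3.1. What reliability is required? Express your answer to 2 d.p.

0.78

r = 1 − (3.10000/6.6)² ≈ 1 − 0.22062 ≈ 0.77938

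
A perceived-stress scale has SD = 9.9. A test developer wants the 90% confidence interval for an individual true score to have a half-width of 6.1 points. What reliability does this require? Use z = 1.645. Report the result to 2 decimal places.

0.86

SEM needed = half-width / z = 6.1/1.645 ≈ 3.7082
Required reliability = 1 − (SEM/SD)² = 1 − 0.1403 ≈ 0.8597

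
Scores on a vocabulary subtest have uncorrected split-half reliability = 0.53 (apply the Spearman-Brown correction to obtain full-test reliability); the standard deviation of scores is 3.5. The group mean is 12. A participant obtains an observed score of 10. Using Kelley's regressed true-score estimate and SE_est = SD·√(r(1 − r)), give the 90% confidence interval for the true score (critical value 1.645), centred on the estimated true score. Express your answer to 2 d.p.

[7.96, 13.27]

Spearman-Brown: r = 2(0.53) / (1 + 0.53) = 1.060 / 1.530 ≈ 0.693
T̂ = 0.693(10) + 0.307(12) ≈ 10.614
SE_est = SD × √(r(1 − r)) = 3.500 × √0.213 ≈ 3.500 × 0.461 ≈ 1.615
CI = 10.614 ± 1.645 × 1.615 → [7.958, 13.270]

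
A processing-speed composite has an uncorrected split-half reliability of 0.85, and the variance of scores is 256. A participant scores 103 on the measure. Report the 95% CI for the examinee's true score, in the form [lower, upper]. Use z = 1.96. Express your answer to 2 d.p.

SD = √256 = 16.000
Full-length reliability (Spearman-Brown) = 2(0.85)/(1+0.85) ≃ 0.919
SEM = 16.000 * √(1 − 0.919) = 16.000 * √0.081 ≃ 16.000 * 0.285 ≃ 4.556
Half-width = 1.96*4.556 ≃ 8.930
CI = 103 ± 8.930 → [94.070, 111.930]

[94.07, 111.93]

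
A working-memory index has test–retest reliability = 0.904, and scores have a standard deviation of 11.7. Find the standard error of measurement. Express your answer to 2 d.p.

SEM = 11.700 · √(1 − 0.904) = 11.700 · √0.096 ≈ 11.700 · 0.310 ≈ 3.625

3.63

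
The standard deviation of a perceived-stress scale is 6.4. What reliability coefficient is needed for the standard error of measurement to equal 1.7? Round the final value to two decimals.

0.93

Required reliability = 1 − (SEM/SD)² = 1 − 0.0706 ≃ 0.9294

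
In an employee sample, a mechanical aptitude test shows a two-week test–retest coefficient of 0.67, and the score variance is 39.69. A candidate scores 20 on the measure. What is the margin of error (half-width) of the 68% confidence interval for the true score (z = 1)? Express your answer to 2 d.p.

3.62

SD = √39.69 ≈ 6.3000
SEM = 6.3000 * √(1 − 0.6700) = 6.3000 * √0.3300 ≈ 6.3000 * 0.5745 ≈ 3.6191
Margin = 1 * 3.6191 ≈ 3.6191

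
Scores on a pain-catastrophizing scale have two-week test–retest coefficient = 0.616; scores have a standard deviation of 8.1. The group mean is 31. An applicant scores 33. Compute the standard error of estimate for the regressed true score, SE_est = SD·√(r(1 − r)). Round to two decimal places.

3.94

SE_est = SD · √(r(1 − r)) = 8.10000 · √0.23654 ≈ 8.10000 · 0.48636 ≈ 3.93950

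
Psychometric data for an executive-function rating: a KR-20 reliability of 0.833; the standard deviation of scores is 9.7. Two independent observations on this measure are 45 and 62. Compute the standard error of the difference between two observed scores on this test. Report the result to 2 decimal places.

5.61

SEM = 9.70000 · √(1 − 0.83300) = 9.70000 · √0.16700 ≈ 9.70000 · 0.40866 ≈ 3.96397
SE_diff = SEM · √2 ≈ 3.96397 · 1.41421 ≈ 5.60590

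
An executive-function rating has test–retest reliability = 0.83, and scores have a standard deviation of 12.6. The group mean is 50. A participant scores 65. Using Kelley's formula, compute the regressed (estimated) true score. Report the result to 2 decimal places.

62.45

Estimated true score = 0.830*65 + (1 − 0.830)*50 ≈ 62.450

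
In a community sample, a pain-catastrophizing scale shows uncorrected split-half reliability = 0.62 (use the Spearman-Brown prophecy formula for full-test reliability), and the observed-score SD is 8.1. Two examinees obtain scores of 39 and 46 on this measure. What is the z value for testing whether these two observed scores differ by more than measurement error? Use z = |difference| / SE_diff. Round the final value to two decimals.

Spearman-Brown: r = 2(0.62) / (1 + 0.62) = 1.24000 / 1.62000 ≈ 0.76543
SEM = 8.10000×√(1 − 0.76543) ≈ 3.92301
Standard error of the difference = 3.92301·√2 ≈ 5.54797
z = |39 − 46| / 5.54797 = 7 / 5.54797 ≈ 1.26172

1.26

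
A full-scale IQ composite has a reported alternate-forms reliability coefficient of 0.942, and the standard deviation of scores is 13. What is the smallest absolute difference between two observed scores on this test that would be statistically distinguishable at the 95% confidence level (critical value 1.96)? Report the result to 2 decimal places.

8.68

SEM = 13.000 · √(1 − 0.942) = 13.000 · √0.058 ≃ 13.000 · 0.241 ≃ 3.131
SE_diff = √2 · SEM ≃ 4.428
Smallest detectable difference = 1.96·4.428 ≃ 8.678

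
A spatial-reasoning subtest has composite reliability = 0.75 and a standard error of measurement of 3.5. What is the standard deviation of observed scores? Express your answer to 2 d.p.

SD = 3.5 / √(1 − 0.75) ≃ 7.00000

7.00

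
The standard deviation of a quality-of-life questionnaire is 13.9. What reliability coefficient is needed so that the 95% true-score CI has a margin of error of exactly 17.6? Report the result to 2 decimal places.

SEM needed = half-width / z = 17.6/1.96 ≃ 8.97959
Required reliability = 1 − (SEM/SD)² = 1 − 0.41733 ≃ 0.58267

0.58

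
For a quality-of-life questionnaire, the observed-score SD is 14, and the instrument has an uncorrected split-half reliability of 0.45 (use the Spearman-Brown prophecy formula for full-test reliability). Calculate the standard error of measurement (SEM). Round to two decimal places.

Full-length reliability (Spearman-Brown) = 2(0.45)/(1+0.45) ≈ 0.621
SEM = 14.000 * √(1 − 0.621) = 14.000 * √0.379 ≈ 14.000 * 0.616 ≈ 8.622

8.62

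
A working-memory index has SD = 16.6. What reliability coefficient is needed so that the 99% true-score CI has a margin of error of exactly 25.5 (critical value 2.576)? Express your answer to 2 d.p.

SEM needed = half-width / z = 25.5/2.576 ≈ 9.8991
r = 1 − (SEM / SD)² = 1 − (9.8991 / 16.6)² ≈ 1 − 0.3556 ≈ 0.6444

0.64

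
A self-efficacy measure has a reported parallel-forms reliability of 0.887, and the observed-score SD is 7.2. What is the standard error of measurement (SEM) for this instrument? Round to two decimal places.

2.42

SEM = 7.2000 * √(1 − 0.8870) = 7.2000 * √0.1130 ≈ 7.2000 * 0.3362 ≈ 2.4203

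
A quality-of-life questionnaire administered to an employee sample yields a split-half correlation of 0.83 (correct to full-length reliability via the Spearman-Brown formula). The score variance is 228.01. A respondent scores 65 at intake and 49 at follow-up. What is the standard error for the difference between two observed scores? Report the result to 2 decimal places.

SD = √228.01 = 15.10000
r_full = 2·0.83 / (1 + 0.83) ≈ 0.90710
The standard error of measurement is 15.10000×√(1 − 0.90710) ≈ 15.10000×0.30479 ≈ 4.60231.
SE_diff = SEM × √2 ≈ 4.60231 × 1.41421 ≈ 6.50865

6.51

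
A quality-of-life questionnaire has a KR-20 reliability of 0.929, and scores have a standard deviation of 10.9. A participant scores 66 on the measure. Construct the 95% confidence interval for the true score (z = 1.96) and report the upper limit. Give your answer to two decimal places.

71.69

SEM = 10.9000 × √(1 − 0.9290) = 10.9000 × √0.0710 ≈ 10.9000 × 0.2665 ≈ 2.9044
Margin = 1.96 × 2.9044 ≈ 5.6926
Upper bound: 66 + 5.6926 = 71.6926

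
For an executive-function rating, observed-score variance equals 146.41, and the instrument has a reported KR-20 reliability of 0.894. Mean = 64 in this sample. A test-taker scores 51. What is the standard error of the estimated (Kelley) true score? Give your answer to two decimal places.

SD = √146.41 ≈ 12.10000
SE_est = 12.10000·√[r(1 − r)] ≈ 3.72484

3.72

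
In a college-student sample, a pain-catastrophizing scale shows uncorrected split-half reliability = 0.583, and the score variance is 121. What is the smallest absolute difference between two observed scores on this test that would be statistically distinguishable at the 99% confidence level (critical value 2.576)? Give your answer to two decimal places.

20.57

SD = √121 ≈ 11.000
Full-length reliability (Spearman-Brown) = 2(0.583)/(1+0.583) ≈ 0.737
SEM = 11.000×√(1 − 0.737) ≈ 5.646
SE_diff = SEM × √2 ≈ 5.646 × 1.414 ≈ 7.984
Smallest detectable difference = 2.576×7.984 ≈ 20.567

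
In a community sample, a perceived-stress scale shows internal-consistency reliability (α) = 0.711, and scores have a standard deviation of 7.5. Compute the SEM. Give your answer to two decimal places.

4.03

SEM = 7.500·√(1 − 0.711) ≃ 4.032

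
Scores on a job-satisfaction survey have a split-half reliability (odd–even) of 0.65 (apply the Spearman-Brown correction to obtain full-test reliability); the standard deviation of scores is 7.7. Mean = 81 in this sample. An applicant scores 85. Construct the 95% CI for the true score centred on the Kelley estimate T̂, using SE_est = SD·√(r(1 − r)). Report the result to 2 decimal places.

Spearman-Brown: r = 2(0.65) / (1 + 0.65) = 1.3000 / 1.6500 ≈ 0.7879
T̂ = 0.7879(85) + 0.2121(81) ≈ 84.1515
SE_est = SD · √(r(1 − r)) = 7.7000 · √0.1671 ≈ 7.7000 · 0.4088 ≈ 3.1478
95% CI: 84.1515 ± 6.1698 ≈ (77.9818, 90.3213)

[77.98, 90.32]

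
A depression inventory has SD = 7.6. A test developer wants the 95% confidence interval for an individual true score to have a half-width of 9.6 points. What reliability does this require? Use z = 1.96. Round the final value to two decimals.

SEM needed = half-width / z = 9.6/1.96 ≈ 4.8980
Required reliability = 1 − (SEM/SD)² = 1 − 0.4153 ≈ 0.5847

0.58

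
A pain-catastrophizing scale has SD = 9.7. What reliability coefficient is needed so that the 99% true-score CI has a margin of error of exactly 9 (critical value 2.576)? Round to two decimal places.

0.87

Required SEM = 9 / 2.576 ≈ 3.4938
r = 1 − (SEM / SD)² = 1 − (3.4938 / 9.7)² ≈ 1 − 0.1297 ≈ 0.8703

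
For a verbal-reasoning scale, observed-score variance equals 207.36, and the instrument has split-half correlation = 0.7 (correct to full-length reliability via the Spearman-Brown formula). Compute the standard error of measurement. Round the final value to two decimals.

SD = √207.36 = 14.40000
Spearman-Brown: r = 2(0.7) / (1 + 0.7) = 1.40000 / 1.70000 ≃ 0.82353
SEM = 14.40000 * √(1 − 0.82353) = 14.40000 * √0.17647 ≃ 14.40000 * 0.42008 ≃ 6.04921

6.05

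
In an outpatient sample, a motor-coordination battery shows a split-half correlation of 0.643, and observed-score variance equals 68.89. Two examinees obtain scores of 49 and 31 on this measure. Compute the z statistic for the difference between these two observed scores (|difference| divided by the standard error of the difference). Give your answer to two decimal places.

SD = √68.89 ≈ 8.300
Spearman-Brown: r = 2(0.643) / (1 + 0.643) = 1.286 / 1.643 ≈ 0.783
SEM = 8.300 · √(1 − 0.783) = 8.300 · √0.217 ≈ 8.300 · 0.466 ≈ 3.869
Standard error of the difference = 3.869·√2 ≈ 5.472
z = |49 − 31| / 5.472 = 18 / 5.472 ≈ 3.290

3.29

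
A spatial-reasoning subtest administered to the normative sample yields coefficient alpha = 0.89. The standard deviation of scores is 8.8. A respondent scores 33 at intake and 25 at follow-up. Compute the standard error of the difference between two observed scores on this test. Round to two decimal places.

4.13

SEM = 8.8000×√(1 − 0.8900) ≃ 2.9186
SE_diff = SEM × √2 ≃ 2.9186 × 1.4142 ≃ 4.1276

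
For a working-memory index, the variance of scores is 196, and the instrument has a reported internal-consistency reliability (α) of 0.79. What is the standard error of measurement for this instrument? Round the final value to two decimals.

SD = √196 ≈ 14.0000
SEM = 14.0000 * √(1 − 0.7900) = 14.0000 * √0.2100 ≈ 14.0000 * 0.4583 ≈ 6.4156

6.42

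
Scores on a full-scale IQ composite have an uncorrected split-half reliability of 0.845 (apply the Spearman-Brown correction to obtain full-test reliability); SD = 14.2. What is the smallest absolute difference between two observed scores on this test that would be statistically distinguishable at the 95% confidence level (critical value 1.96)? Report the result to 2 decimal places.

r_full = 2·0.845 / (1 + 0.845) ≈ 0.916
SEM = 14.200 × √(1 − 0.916) = 14.200 × √0.084 ≈ 14.200 × 0.290 ≈ 4.116
Standard error of the difference = 4.116·√2 ≈ 5.821
Smallest detectable difference = 1.96×5.821 ≈ 11.408

11.41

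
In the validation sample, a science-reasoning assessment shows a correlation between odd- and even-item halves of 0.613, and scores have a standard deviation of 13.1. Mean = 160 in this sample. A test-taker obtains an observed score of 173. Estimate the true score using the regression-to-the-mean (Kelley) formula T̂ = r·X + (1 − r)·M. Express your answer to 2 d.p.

r_full = 2·0.613 / (1 + 0.613) ≈ 0.7601
T̂ = r·X + (1 − r)·M = 0.7601·173 + 0.2399·160 ≈ 131.4929 + 38.3881 ≈ 169.8810

169.88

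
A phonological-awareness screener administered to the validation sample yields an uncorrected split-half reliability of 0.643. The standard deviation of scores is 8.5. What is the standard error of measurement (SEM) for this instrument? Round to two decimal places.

Spearman-Brown: r = 2(0.643) / (1 + 0.643) = 1.28600 / 1.64300 ≃ 0.78271
The standard error of measurement is 8.50000·√(1 − 0.78271) ≃ 8.50000·0.46614 ≃ 3.96218.

3.96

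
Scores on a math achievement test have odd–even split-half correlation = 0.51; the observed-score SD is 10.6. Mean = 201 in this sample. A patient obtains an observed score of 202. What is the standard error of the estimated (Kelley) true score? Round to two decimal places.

r_full = 2·0.51 / (1 + 0.51) ≃ 0.6755
SE_est = 10.6000·√[r(1 − r)] ≃ 4.9628

4.96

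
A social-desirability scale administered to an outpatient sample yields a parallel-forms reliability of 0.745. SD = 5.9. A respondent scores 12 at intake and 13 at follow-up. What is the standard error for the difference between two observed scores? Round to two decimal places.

4.21

SEM = 5.900*√(1 − 0.745) ≈ 2.979
SE_diff = √2 * SEM ≈ 4.213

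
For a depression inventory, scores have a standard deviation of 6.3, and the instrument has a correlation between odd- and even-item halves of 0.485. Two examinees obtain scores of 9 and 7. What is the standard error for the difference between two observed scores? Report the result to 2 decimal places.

Full-length reliability (Spearman-Brown) = 2(0.485)/(1+0.485) ≈ 0.653
The standard error of measurement is 6.300*√(1 − 0.653) ≈ 6.300*0.589 ≈ 3.710.
SE_diff = √2 * SEM ≈ 5.247

5.25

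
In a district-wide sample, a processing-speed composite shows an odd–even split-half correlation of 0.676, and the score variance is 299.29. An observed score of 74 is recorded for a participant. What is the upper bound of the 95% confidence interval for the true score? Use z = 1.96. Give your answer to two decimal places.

88.91

SD = √299.29 ≃ 17.30000
r_full = 2·0.676 / (1 + 0.676) ≃ 0.80668
SEM = 17.30000 × √(1 − 0.80668) = 17.30000 × √0.19332 ≃ 17.30000 × 0.43968 ≃ 7.60644
Margin = 1.96 × 7.60644 ≃ 14.90863
Upper bound: 74 + 14.90863 = 88.90863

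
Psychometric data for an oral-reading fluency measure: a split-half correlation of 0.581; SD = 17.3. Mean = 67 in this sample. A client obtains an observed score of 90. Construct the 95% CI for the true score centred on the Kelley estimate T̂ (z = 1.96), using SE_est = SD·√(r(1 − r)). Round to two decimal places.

[68.94, 98.87]

Spearman-Brown: r = 2(0.581) / (1 + 0.581) = 1.16200 / 1.58100 ≈ 0.73498
Estimated true score = 0.73498·90 + (1 − 0.73498)·67 ≈ 83.90449
SE_est = SD · √(r(1 − r)) = 17.30000 · √0.19479 ≈ 17.30000 · 0.44134 ≈ 7.63527
95% CI: 83.90449 ± 14.96513 ≈ (68.93936, 98.86962)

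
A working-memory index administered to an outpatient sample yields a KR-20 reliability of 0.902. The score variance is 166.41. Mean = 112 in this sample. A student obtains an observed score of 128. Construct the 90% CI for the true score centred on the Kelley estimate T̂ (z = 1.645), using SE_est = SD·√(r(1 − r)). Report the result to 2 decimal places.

σ = 166.41^(1/2) = 12.90000
T̂ = r·X + (1 − r)·M = 0.90200·128 + 0.09800·112 = 115.45600 + 10.97600 ≈ 126.43200
SE_est = SD · √(r(1 − r)) = 12.90000 · √0.08840 ≈ 12.90000 · 0.29731 ≈ 3.83536
CI = 126.43200 ± 1.645 · 3.83536 → [120.12283, 132.74117]

[120.12, 132.74]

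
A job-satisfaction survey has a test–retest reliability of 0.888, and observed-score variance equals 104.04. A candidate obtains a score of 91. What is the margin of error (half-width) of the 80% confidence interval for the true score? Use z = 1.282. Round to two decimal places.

σ = 104.04^(1/2) = 10.200
The standard error of measurement is 10.200×√(1 − 0.888) ≈ 10.200×0.335 ≈ 3.414.
Half-width = 1.282×3.414 ≈ 4.376

4.38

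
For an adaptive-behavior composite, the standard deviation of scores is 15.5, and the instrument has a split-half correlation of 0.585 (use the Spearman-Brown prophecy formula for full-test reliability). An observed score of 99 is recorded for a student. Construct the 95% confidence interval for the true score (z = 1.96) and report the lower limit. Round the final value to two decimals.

83.45

r_full = 2·0.585 / (1 + 0.585) ≈ 0.73817
The standard error of measurement is 15.50000·√(1 − 0.73817) ≈ 15.50000·0.51169 ≈ 7.93124.
Margin = 1.96 · 7.93124 ≈ 15.54523
Lower bound: 99 − 15.54523 = 83.45477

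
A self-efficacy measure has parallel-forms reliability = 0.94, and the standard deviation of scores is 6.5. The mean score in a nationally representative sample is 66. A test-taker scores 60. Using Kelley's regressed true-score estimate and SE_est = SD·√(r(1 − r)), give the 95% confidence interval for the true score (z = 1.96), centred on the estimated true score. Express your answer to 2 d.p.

T̂ = r·X + (1 − r)·M = 0.94000·60 + 0.06000·66 = 56.40000 + 3.96000 ≃ 60.36000
SE_est = SD · √(r(1 − r)) = 6.50000 · √0.05640 ≃ 6.50000 · 0.23749 ≃ 1.54366
95% CI: 60.36000 ± 3.02558 ≃ (57.33442, 63.38558)

[57.33, 63.39]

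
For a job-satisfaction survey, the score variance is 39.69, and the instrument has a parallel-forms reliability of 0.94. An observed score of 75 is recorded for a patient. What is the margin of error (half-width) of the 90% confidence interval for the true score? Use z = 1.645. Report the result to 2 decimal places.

σ = 39.69^(1/2) = 6.30000
SEM = 6.30000×√(1 − 0.94000) ≈ 1.54318
Half-width = 1.645×1.54318 ≈ 2.53853

2.54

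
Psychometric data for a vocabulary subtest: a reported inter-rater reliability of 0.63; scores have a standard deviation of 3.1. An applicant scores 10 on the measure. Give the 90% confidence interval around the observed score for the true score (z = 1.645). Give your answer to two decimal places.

[6.90, 13.10]

SEM = 3.1000×√(1 − 0.6300) ≈ 1.8857
Half-width = 1.645×1.8857 ≈ 3.1019
CI = 10 ± 3.1019 → [6.8981, 13.1019]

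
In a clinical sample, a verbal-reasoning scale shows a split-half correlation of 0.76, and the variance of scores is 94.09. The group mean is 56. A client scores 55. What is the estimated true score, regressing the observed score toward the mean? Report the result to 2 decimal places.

55.14

r_full = 2·0.76 / (1 + 0.76) ≃ 0.8636
Estimated true score = 0.8636·55 + (1 − 0.8636)·56 ≃ 55.1364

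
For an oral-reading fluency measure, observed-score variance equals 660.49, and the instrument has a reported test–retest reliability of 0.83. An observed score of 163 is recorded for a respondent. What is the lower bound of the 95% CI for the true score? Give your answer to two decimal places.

SD = √660.49 = 25.700
SEM = 25.700 · √(1 − 0.830) = 25.700 · √0.170 ≃ 25.700 · 0.412 ≃ 10.596
Half-width = 1.96·10.596 ≃ 20.769
Lower bound: 163 − 20.769 = 142.231

142.23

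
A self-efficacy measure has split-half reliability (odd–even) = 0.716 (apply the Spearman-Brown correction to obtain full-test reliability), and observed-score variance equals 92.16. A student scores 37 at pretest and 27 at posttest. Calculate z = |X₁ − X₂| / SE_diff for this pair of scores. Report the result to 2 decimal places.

1.81

SD = √92.16 ≃ 9.600
Spearman-Brown: r = 2(0.716) / (1 + 0.716) = 1.432 / 1.716 ≃ 0.834
SEM = 9.600×√(1 − 0.834) ≃ 3.905
Standard error of the difference = 3.905·√2 ≃ 5.523
z = 10 / 5.523 ≃ 1.811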